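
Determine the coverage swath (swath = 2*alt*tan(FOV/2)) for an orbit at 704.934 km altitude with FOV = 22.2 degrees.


FOV = 22.2 deg = 0.3874631 rad
swath = 2 * alt * tan(FOV/2) = 2 * 704.934 * tan(0.1937315)
swath = 2 * 704.934 * 0.1961922
swath = 276.6051 km

276.6051 km


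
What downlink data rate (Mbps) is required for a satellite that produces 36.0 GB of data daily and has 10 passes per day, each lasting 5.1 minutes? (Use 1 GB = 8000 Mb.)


total contact time = 10 * 5.1 * 60 = 3060.0000 s
data = 36.0 GB = 288000.0000 Mb
rate = 288000.0000 / 3060.0000 = 94.1176 Mbps

94.1176 Mbps


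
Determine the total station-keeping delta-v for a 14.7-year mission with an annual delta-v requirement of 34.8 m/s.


dV = rate * years = 34.8 * 14.7
dV = 511.5600 m/s

511.5600 m/s


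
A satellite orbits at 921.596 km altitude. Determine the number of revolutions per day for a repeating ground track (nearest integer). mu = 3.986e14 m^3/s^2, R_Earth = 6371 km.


r = 7.292596e+06 m
T = 2*pi*sqrt(r^3/mu) = 6197.7557 s = 103.2959 min
revs/day = 1440 / 103.2959 = 13.9405
Rounded: 14 revolutions per day

14 revolutions per day


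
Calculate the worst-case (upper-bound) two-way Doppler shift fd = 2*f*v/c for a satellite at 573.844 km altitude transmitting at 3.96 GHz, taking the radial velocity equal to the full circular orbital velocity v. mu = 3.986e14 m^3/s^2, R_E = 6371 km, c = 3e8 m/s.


r = 6.944844e+06 m
v = sqrt(mu/r) = 7575.9552 m/s (worst-case radial velocity)
f = 3.96 GHz = 3.96e+09 Hz
fd = 2*f*v/c = 2*3.96e+09*7575.9552/3.0e+08
fd = 200005.2182 Hz

200005.2182 Hz


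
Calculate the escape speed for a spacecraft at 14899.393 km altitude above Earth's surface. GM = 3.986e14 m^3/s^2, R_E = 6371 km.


r = 6371.0 + 14899.393 = 21270.3930 km = 2.1270393e+07 m
v_esc = sqrt(2*mu/r) = sqrt(2*3.986e14 / 2.1270393e+07)
v_esc = 6122.0361 m/s = 6.1220 km/s

6.1220 km/s


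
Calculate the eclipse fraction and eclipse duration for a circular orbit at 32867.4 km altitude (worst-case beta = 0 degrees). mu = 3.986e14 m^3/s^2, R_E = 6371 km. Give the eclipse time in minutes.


r = 39238.4000 km
T = 1289.2196 min
Eclipse fraction = arcsin(R_E/r)/pi = arcsin(6371.0000/39238.4000)/pi
= arcsin(0.1623665)/pi = 0.05191267
Eclipse duration = 0.05191267 * 1289.2196 = 66.9268 min

66.9268 minutes


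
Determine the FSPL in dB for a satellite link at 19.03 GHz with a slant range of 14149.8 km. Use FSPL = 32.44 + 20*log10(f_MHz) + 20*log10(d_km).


f = 19.03 GHz = 19030.0000 MHz
d = 14149.8 km
FSPL = 32.44 + 20*log10(19030.0000) + 20*log10(14149.8)
FSPL = 32.44 + 85.5888 + 83.0150
FSPL = 201.0438 dB

201.0438 dB


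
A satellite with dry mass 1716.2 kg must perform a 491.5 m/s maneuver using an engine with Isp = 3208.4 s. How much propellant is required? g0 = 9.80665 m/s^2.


ve = Isp * g0 = 3208.4 * 9.80665 = 31463.655860 m/s
mass ratio = exp(dv/ve) = exp(491.5/31463.655860) = 1.01574385
m_prop = m_dry * (mr - 1) = 1716.2 * (1.01574385 - 1)
m_prop = 27.0196 kg

27.0196 kg


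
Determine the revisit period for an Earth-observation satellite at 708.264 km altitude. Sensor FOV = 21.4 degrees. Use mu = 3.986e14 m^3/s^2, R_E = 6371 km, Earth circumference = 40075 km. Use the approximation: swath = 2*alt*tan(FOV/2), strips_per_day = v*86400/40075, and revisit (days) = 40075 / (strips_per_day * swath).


swath = 2*708.264*tan(0.1867502) = 267.6557 km
v = sqrt(mu/r) = 7503.6850 m/s = 7.5037 km/s
strips/day = v*86400/40075 = 7.5037*86400/40075 = 16.1776
coverage/day = strips * swath = 16.1776 * 267.6557 = 4330.0347 km
revisit = 40075 / 4330.0347 = 9.2551 days

9.2551 days


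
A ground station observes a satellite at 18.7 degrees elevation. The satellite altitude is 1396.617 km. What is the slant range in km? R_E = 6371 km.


h = 1396.617 km, el = 18.7 deg
d = -R_E*sin(el) + sqrt((R_E*sin(el))^2 + 2*R_E*h + h^2)
d = -6371.0000*sin(0.3263766) + sqrt((6371.0000*0.320613)^2 + 2*6371.0000*1396.617 + 1396.617^2)
d = 2848.0342 km

2848.0342 km


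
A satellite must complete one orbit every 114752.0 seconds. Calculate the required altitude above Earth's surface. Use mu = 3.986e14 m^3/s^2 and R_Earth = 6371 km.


T = 114752.0 s
r = (mu*T^2/(4*pi^2))^(1/3) = (3.986e14 * 114752.0^2 / (4*pi^2))^(1/3)
r = 5.1038672e+07 m = 51038.6715 km
alt = r - R_E = 51038.6715 - 6371 = 44667.6715 km

44667.6715 km


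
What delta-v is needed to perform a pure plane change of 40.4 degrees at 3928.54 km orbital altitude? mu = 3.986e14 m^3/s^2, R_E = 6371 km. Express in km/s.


r = 10299.5400 km = 1.029954e+07 m
V = sqrt(mu/r) = 6220.9933 m/s
di = 40.4 deg = 0.705113 rad
dV = 2*V*sin(di/2) = 2*6220.9933*sin(0.3525565)
dV = 4296.1956 m/s = 4.2962 km/s

4.2962 km/s


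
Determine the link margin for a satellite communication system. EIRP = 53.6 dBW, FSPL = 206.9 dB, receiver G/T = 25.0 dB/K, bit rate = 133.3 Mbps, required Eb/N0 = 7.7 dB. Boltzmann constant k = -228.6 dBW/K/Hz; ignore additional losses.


C/N0 = EIRP - FSPL + G/T - k = 53.6 - 206.9 + 25.0 - (-228.6)
C/N0 = 100.3000 dB-Hz
R_b = 133.3 Mbps = 1.333e+08 bps -> 10*log10(R_b) = 81.2483 dB-Hz
Eb/N0 = C/N0 - 10*log10(R_b) = 100.3000 - 81.2483 = 19.0517 dB
Margin = Eb/N0 - Eb/N0_req = 19.0517 - 7.7 = 11.3517 dB (link closes)

11.3517 dB


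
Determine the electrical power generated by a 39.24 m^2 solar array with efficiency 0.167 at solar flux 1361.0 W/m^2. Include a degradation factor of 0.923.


P = area * eta * S * degradation
P = 39.24 * 0.167 * 1361.0 * 0.923
P = 8231.9988 W

8231.9988 W


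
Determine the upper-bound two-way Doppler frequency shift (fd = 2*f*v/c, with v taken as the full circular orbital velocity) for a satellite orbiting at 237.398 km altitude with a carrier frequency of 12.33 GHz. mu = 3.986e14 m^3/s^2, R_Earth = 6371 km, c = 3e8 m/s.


r = 6.608398e+06 m
v = sqrt(mu/r) = 7766.4143 m/s (worst-case radial velocity)
f = 12.33 GHz = 1.233e+10 Hz
fd = 2*f*v/c = 2*1.233e+10*7766.4143/3.0e+08
fd = 638399.2515 Hz

638399.2515 Hz


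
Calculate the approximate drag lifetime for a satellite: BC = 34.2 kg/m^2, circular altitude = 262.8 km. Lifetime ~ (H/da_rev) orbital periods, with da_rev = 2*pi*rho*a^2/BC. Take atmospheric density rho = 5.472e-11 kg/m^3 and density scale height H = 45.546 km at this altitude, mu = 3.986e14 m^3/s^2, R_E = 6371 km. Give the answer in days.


a = R_E + alt = 6633.8000 km = 6.6338e+06 m
da_rev = 2*pi*rho*a^2/BC = 2*pi*5.472e-11*(6.6338e+06)^2/34.2 = 442.409658 m per revolution
N = H/da_rev = 45546.0000 m / 442.409658 m = 102.9498 revolutions
P = 2*pi*sqrt(a^3/mu) = 5377.1826 s
lifetime = N*P = 102.9498 * 5377.1826 = 553580.0429 s = 6.4072 days

6.4072 days


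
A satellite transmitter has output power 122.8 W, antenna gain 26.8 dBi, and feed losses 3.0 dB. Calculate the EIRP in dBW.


Pt = 122.8 W = 20.8920 dBW
EIRP = Pt_dBW + Gt - losses = 20.8920 + 26.8 - 3.0 = 44.6920 dBW

44.6920 dBW


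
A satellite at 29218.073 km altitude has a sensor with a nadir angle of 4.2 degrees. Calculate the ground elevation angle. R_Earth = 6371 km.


r = R_E + alt = 35589.0730 km
Law of sines in the satellite / Earth-center / ground-point triangle:
  sin(nadir)/R_E = sin(90 + el)/r  =>  cos(el) = (r/R_E)*sin(nadir)
cos(el) = (35589.0730 / 6371.0000) * sin(4.2 deg) = 0.4091162
el = arccos(0.4091162) = 65.8507 deg
(Earth-central angle = 90 - nadir - el = 19.9493 deg)

65.8507 degrees


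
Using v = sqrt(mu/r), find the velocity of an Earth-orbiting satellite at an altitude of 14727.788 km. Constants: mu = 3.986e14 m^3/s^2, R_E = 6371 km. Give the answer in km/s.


r = R_E + alt = 6371.0 + 14727.788 = 21098.7880 km = 2.1098788e+07 m
v = sqrt(mu/r) = sqrt(3.986e14 / 2.1098788e+07) = 4346.5021 m/s = 4.3465 km/s

4.3465 km/s


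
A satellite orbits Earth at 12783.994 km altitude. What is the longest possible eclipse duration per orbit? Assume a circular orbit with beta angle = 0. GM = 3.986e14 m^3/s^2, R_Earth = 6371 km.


r = 19154.9940 km
T = 439.7269 min
Eclipse fraction = arcsin(R_E/r)/pi = arcsin(6371.0000/19154.9940)/pi
= arcsin(0.3326026)/pi = 0.1079268
Eclipse duration = 0.1079268 * 439.7269 = 47.4583 min

47.4583 minutes


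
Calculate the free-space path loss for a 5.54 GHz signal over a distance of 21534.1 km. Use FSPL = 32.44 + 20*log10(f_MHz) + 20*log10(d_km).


f = 5.54 GHz = 5540.0000 MHz
d = 21534.1 km
FSPL = 32.44 + 20*log10(5540.0000) + 20*log10(21534.1)
FSPL = 32.44 + 74.8702 + 86.6625
FSPL = 193.9727 dB

193.9727 dB


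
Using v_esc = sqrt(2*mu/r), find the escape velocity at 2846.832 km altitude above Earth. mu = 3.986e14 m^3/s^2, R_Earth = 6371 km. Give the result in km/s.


r = 6371.0 + 2846.832 = 9217.8320 km = 9.217832e+06 m
v_esc = sqrt(2*mu/r) = sqrt(2*3.986e14 / 9.217832e+06)
v_esc = 9299.7067 m/s = 9.2997 km/s

9.2997 km/s


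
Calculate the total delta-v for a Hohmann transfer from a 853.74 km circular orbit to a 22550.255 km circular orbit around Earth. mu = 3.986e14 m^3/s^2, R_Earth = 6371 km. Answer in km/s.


r1 = 7224.7400 km = 7.22474e+06 m
r2 = 28921.2550 km = 2.8921255e+07 m
dv1 = sqrt(mu/r1)*(sqrt(2*r2/(r1+r2)) - 1) = 1968.4187 m/s
dv2 = sqrt(mu/r2)*(1 - sqrt(2*r1/(r1+r2))) = 1365.2130 m/s
total dv = |dv1| + |dv2| = 1968.4187 + 1365.2130 = 3333.6317 m/s = 3.3336 km/s

3.3336 km/s


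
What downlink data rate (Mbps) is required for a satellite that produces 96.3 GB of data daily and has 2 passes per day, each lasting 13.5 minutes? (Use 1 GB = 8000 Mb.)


total contact time = 2 * 13.5 * 60 = 1620.0000 s
data = 96.3 GB = 770400.0000 Mb
rate = 770400.0000 / 1620.0000 = 475.5556 Mbps

475.5556 Mbps


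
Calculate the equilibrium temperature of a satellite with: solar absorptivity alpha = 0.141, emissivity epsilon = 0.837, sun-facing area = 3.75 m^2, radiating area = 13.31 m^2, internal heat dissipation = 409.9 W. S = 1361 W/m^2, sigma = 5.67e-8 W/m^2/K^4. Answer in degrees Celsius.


Numerator = alpha*S*A_sun + Q_int = 0.141*1361*3.75 + 409.9 = 1129.5287 W
Denominator = eps*sigma*A_rad = 0.837*5.67e-8*13.31 = 6.3166465e-07 W/K^4
T^4 = 1.7881779e+09 K^4
T = 205.6377 K = -67.5123 C

-67.5123 degrees Celsius


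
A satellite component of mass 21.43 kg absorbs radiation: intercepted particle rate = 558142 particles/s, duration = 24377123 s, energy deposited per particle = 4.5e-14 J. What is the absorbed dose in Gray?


Total energy deposited = rate * time * E_per
  = 558142 * 24377123 * 4.5e-14 = 0.6122653 J
Dose = E_total / mass = 0.6122653 / 21.43
Dose = 0.02857048 Gy

0.0286 Gy


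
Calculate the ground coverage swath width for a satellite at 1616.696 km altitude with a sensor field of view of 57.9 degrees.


FOV = 57.9 deg = 1.0105 rad
swath = 2 * alt * tan(FOV/2) = 2 * 1616.696 * tan(0.5052728)
swath = 2 * 1616.696 * 0.5531688
swath = 1788.6116 km

1788.6116 km


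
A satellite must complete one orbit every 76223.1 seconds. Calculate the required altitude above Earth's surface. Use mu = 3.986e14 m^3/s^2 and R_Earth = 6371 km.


T = 76223.1 s
r = (mu*T^2/(4*pi^2))^(1/3) = (3.986e14 * 76223.1^2 / (4*pi^2))^(1/3)
r = 3.8855299e+07 m = 38855.2992 km
alt = r - R_E = 38855.2992 - 6371 = 32484.2992 km

32484.2992 km


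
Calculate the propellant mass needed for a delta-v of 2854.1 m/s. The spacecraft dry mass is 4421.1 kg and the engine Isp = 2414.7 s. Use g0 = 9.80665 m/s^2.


ve = Isp * g0 = 2414.7 * 9.80665 = 23680.117755 m/s
mass ratio = exp(dv/ve) = exp(2854.1/23680.117755) = 1.12809151
m_prop = m_dry * (mr - 1) = 4421.1 * (1.12809151 - 1)
m_prop = 566.3054 kg

566.3054 kg


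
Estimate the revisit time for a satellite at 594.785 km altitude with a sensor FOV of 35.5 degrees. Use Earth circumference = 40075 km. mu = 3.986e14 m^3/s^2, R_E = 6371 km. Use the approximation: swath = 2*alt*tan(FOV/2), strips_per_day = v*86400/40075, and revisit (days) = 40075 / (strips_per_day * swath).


swath = 2*594.785*tan(0.3097959) = 380.7844 km
v = sqrt(mu/r) = 7564.5590 m/s = 7.5646 km/s
strips/day = v*86400/40075 = 7.5646*86400/40075 = 16.3089
coverage/day = strips * swath = 16.3089 * 380.7844 = 6210.1620 km
revisit = 40075 / 6210.1620 = 6.4531 days

6.4531 days


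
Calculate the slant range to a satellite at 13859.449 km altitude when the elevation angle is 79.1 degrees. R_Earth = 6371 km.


h = 13859.449 km, el = 79.1 deg
d = -R_E*sin(el) + sqrt((R_E*sin(el))^2 + 2*R_E*h + h^2)
d = -6371.0000*sin(1.3806) + sqrt((6371.0000*0.9819587)^2 + 2*6371.0000*13859.449 + 13859.449^2)
d = 13938.4873 km

13938.4873 km


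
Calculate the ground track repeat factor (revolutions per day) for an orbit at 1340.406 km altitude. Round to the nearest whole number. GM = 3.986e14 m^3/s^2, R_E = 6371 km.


r = 7.711406e+06 m
T = 2*pi*sqrt(r^3/mu) = 6739.2501 s = 112.3208 min
revs/day = 1440 / 112.3208 = 12.8204
Rounded: 13 revolutions per day

13 revolutions per day


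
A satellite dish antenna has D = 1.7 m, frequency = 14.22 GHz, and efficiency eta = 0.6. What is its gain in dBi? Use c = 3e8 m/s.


lambda = c/f = 3e8 / 1.422e+10 = 0.02109705 m
G = eta*(pi*D/lambda)^2 = 0.6*(pi*1.7/0.02109705)^2
G = 38450.8126 (linear)
G = 10*log10(38450.8126) = 45.8491 dBi

45.8491 dBi


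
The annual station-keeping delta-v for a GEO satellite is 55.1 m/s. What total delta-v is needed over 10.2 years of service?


dV = rate * years = 55.1 * 10.2
dV = 562.0200 m/s

562.0200 m/s


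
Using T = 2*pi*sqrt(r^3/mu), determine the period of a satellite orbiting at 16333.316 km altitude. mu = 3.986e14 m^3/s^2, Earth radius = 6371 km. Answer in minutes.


r = 22704.3160 km = 2.2704316e+07 m
T = 2*pi*sqrt(r^3/mu) = 2*pi*sqrt(1.1703756e+22 / 3.986e14)
T = 34046.6084 s = 567.4435 min

567.4435 minutes


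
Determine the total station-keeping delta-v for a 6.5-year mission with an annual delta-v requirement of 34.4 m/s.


dV = rate * years = 34.4 * 6.5
dV = 223.6000 m/s

223.6000 m/s


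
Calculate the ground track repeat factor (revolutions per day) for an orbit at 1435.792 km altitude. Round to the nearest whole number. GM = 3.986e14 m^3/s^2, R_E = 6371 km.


r = 7.806792e+06 m
T = 2*pi*sqrt(r^3/mu) = 6864.6774 s = 114.4113 min
revs/day = 1440 / 114.4113 = 12.5862
Rounded: 13 revolutions per day

13 revolutions per day


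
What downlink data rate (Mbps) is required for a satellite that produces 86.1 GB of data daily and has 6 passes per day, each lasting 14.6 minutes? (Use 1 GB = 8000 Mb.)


total contact time = 6 * 14.6 * 60 = 5256.0000 s
data = 86.1 GB = 688800.0000 Mb
rate = 688800.0000 / 5256.0000 = 131.0502 Mbps

131.0502 Mbps


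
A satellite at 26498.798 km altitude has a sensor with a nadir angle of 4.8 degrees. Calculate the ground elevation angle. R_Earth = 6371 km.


r = R_E + alt = 32869.7980 km
Law of sines in the satellite / Earth-center / ground-point triangle:
  sin(nadir)/R_E = sin(90 + el)/r  =>  cos(el) = (r/R_E)*sin(nadir)
cos(el) = (32869.7980 / 6371.0000) * sin(4.8 deg) = 0.4317178
el = arccos(0.4317178) = 64.4234 deg
(Earth-central angle = 90 - nadir - el = 20.7766 deg)

64.4234 degrees


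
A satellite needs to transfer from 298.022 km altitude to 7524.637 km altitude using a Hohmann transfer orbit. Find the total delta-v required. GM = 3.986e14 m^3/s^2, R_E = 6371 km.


r1 = 6669.0220 km = 6.669022e+06 m
r2 = 13895.6370 km = 1.3895637e+07 m
dv1 = sqrt(mu/r1)*(sqrt(2*r2/(r1+r2)) - 1) = 1256.3036 m/s
dv2 = sqrt(mu/r2)*(1 - sqrt(2*r1/(r1+r2))) = 1042.5121 m/s
total dv = |dv1| + |dv2| = 1256.3036 + 1042.5121 = 2298.8157 m/s = 2.2988 km/s

2.2988 km/s


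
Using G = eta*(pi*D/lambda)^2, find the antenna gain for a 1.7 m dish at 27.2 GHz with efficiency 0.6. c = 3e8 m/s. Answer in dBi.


lambda = c/f = 3e8 / 2.72e+10 = 0.01102941 m
G = eta*(pi*D/lambda)^2 = 0.6*(pi*1.7/0.01102941)^2
G = 140683.8151 (linear)
G = 10*log10(140683.8151) = 51.4824 dBi

51.4824 dBi


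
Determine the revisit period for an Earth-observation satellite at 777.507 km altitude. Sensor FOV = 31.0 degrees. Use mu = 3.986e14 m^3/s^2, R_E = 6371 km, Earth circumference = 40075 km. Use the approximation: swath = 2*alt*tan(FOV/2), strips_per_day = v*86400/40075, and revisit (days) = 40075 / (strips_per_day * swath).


swath = 2*777.507*tan(0.270526) = 431.2435 km
v = sqrt(mu/r) = 7467.2549 m/s = 7.4673 km/s
strips/day = v*86400/40075 = 7.4673*86400/40075 = 16.0991
coverage/day = strips * swath = 16.0991 * 431.2435 = 6942.6264 km
revisit = 40075 / 6942.6264 = 5.7723 days

5.7723 days


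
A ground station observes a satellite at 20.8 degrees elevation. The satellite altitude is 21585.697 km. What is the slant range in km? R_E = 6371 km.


h = 21585.697 km, el = 20.8 deg
d = -R_E*sin(el) + sqrt((R_E*sin(el))^2 + 2*R_E*h + h^2)
d = -6371.0000*sin(0.3630285) + sqrt((6371.0000*0.355107)^2 + 2*6371.0000*21585.697 + 21585.697^2)
d = 25052.5483 km

25052.5483 km


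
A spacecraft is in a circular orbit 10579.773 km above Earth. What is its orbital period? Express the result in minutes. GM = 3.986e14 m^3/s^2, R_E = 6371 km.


r = 16950.7730 km = 1.6950773e+07 m
T = 2*pi*sqrt(r^3/mu) = 2*pi*sqrt(4.8704437e+21 / 3.986e14)
T = 21963.1933 s = 366.0532 min

366.0532 minutes


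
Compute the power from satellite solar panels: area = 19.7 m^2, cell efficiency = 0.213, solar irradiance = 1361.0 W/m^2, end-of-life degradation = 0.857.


P = area * eta * S * degradation
P = 19.7 * 0.213 * 1361.0 * 0.857
P = 4894.2345 W

4894.2345 W


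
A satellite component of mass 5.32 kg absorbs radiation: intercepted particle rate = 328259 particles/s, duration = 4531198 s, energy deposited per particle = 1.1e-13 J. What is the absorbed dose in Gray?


Total energy deposited = rate * time * E_per
  = 328259 * 4531198 * 1.1e-13 = 0.1636147 J
Dose = E_total / mass = 0.1636147 / 5.32
Dose = 0.03075465 Gy

0.0308 Gy


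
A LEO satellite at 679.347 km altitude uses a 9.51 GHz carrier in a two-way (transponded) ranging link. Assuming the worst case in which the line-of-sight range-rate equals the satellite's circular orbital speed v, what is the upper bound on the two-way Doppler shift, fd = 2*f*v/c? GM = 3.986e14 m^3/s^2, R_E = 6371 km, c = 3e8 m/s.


r = 7.050347e+06 m
v = sqrt(mu/r) = 7519.0574 m/s (worst-case radial velocity)
f = 9.51 GHz = 9.51e+09 Hz
fd = 2*f*v/c = 2*9.51e+09*7519.0574/3.0e+08
fd = 476708.2400 Hz

476708.2400 Hz


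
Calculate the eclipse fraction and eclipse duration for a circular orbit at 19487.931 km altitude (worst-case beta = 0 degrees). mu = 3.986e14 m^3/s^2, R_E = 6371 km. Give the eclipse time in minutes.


r = 25858.9310 km
T = 689.7248 min
Eclipse fraction = arcsin(R_E/r)/pi = arcsin(6371.0000/25858.9310)/pi
= arcsin(0.2463752)/pi = 0.07923956
Eclipse duration = 0.07923956 * 689.7248 = 54.6535 min

54.6535 minutes


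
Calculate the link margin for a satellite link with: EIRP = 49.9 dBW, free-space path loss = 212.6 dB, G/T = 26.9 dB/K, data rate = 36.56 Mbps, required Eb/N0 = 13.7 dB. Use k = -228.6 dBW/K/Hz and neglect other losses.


C/N0 = EIRP - FSPL + G/T - k = 49.9 - 212.6 + 26.9 - (-228.6)
C/N0 = 92.8000 dB-Hz
R_b = 36.56 Mbps = 3.656e+07 bps -> 10*log10(R_b) = 75.6301 dB-Hz
Eb/N0 = C/N0 - 10*log10(R_b) = 92.8000 - 75.6301 = 17.1699 dB
Margin = Eb/N0 - Eb/N0_req = 17.1699 - 13.7 = 3.4699 dB (link closes)

3.4699 dB


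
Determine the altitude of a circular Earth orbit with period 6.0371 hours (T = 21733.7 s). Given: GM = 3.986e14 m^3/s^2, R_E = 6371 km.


T = 21733.7 s
r = (mu*T^2/(4*pi^2))^(1/3) = (3.986e14 * 21733.7^2 / (4*pi^2))^(1/3)
r = 1.6832487e+07 m = 16832.4874 km
alt = r - R_E = 16832.4874 - 6371 = 10461.4874 km

10461.4874 km


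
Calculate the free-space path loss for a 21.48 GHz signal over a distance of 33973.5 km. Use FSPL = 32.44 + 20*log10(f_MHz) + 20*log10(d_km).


f = 21.48 GHz = 21480.0000 MHz
d = 33973.5 km
FSPL = 32.44 + 20*log10(21480.0000) + 20*log10(33973.5)
FSPL = 32.44 + 86.6407 + 90.6228
FSPL = 209.7035 dB

209.7035 dB


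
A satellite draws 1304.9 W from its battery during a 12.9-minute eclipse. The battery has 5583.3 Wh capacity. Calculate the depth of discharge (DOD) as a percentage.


E_used = P * t / 60 = 1304.9 * 12.9 / 60 = 280.5535 Wh
DOD = E_used / E_total * 100 = 280.5535 / 5583.3 * 100
DOD = 5.0249 %

5.0249 %


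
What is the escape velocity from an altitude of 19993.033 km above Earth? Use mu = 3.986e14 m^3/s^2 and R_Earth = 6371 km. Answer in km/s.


r = 6371.0 + 19993.033 = 26364.0330 km = 2.6364033e+07 m
v_esc = sqrt(2*mu/r) = sqrt(2*3.986e14 / 2.6364033e+07)
v_esc = 5498.9241 m/s = 5.4989 km/s

5.4989 km/s


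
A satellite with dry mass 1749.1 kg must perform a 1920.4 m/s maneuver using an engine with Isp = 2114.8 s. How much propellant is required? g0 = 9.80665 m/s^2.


ve = Isp * g0 = 2114.8 * 9.80665 = 20739.103420 m/s
mass ratio = exp(dv/ve) = exp(1920.4/20739.103420) = 1.09702067
m_prop = m_dry * (mr - 1) = 1749.1 * (1.09702067 - 1)
m_prop = 169.6989 kg

169.6989 kg


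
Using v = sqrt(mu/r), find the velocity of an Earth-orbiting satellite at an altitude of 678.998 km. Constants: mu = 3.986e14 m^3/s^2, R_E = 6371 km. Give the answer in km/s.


r = R_E + alt = 6371.0 + 678.998 = 7049.9980 km = 7.049998e+06 m
v = sqrt(mu/r) = sqrt(3.986e14 / 7.049998e+06) = 7519.2435 m/s = 7.5192 km/s

7.5192 km/s


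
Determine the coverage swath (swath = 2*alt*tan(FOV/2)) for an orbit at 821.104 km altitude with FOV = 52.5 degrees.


FOV = 52.5 deg = 0.9162979 rad
swath = 2 * alt * tan(FOV/2) = 2 * 821.104 * tan(0.4581489)
swath = 2 * 821.104 * 0.4931454
swath = 809.8474 km

809.8474 km


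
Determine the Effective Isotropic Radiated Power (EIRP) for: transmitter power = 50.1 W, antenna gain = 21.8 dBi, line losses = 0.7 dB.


Pt = 50.1 W = 16.9984 dBW
EIRP = Pt_dBW + Gt - losses = 16.9984 + 21.8 - 0.7 = 38.0984 dBW

38.0984 dBW


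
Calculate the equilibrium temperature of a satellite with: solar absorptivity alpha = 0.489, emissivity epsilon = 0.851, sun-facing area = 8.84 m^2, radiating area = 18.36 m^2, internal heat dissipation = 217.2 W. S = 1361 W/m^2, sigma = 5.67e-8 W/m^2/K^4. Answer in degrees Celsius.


Numerator = alpha*S*A_sun + Q_int = 0.489*1361*8.84 + 217.2 = 6100.4764 W
Denominator = eps*sigma*A_rad = 0.851*5.67e-8*18.36 = 8.8590121e-07 W/K^4
T^4 = 6.8861813e+09 K^4
T = 288.0677 K = 14.9177 C

14.9177 degrees Celsius


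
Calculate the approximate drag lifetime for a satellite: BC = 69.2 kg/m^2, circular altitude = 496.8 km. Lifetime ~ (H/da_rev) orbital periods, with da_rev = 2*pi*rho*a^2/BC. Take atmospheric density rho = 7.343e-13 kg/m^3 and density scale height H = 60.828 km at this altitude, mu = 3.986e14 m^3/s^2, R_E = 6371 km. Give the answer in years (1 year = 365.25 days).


a = R_E + alt = 6867.8000 km = 6.8678e+06 m
da_rev = 2*pi*rho*a^2/BC = 2*pi*7.343e-13*(6.8678e+06)^2/69.2 = 3.144724 m per revolution
N = H/da_rev = 60828.0000 m / 3.144724 m = 19342.8719 revolutions
P = 2*pi*sqrt(a^3/mu) = 5664.1883 s
lifetime = N*P = 19342.8719 * 5664.1883 = 1.0956167e+08 s = 1268.0749 days
years = 1268.0749 / 365.25 = 3.4718 years

3.4718 years


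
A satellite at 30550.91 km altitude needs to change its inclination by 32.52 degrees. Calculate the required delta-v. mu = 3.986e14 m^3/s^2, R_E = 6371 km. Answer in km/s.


r = 36921.9100 km = 3.692191e+07 m
V = sqrt(mu/r) = 3285.6899 m/s
di = 32.52 deg = 0.5675811 rad
dV = 2*V*sin(di/2) = 2*3285.6899*sin(0.2837905)
dV = 1839.9638 m/s = 1.8400 km/s

1.8400 km/s


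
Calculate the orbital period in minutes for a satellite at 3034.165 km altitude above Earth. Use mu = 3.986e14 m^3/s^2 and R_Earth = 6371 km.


r = 9405.1650 km = 9.405165e+06 m
T = 2*pi*sqrt(r^3/mu) = 2*pi*sqrt(8.3195389e+20 / 3.986e14)
T = 9077.3870 s = 151.2898 min

151.2898 minutes


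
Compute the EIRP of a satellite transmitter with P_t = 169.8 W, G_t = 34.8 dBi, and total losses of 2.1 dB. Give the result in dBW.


Pt = 169.8 W = 22.2994 dBW
EIRP = Pt_dBW + Gt - losses = 22.2994 + 34.8 - 2.1 = 54.9994 dBW

54.9994 dBW


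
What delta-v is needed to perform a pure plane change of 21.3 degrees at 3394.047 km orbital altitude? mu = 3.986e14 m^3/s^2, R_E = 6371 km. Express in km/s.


r = 9765.0470 km = 9.765047e+06 m
V = sqrt(mu/r) = 6388.9793 m/s
di = 21.3 deg = 0.3717551 rad
dV = 2*V*sin(di/2) = 2*6388.9793*sin(0.1858776)
dV = 2361.4824 m/s = 2.3615 km/s

2.3615 km/s


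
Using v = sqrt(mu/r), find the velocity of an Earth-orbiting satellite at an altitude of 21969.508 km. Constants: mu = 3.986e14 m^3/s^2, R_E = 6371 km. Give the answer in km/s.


r = R_E + alt = 6371.0 + 21969.508 = 28340.5080 km = 2.8340508e+07 m
v = sqrt(mu/r) = sqrt(3.986e14 / 2.8340508e+07) = 3750.2898 m/s = 3.7503 km/s

3.7503 km/s


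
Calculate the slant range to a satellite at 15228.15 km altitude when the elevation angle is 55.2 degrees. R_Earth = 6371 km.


h = 15228.15 km, el = 55.2 deg
d = -R_E*sin(el) + sqrt((R_E*sin(el))^2 + 2*R_E*h + h^2)
d = -6371.0000*sin(0.9634217) + sqrt((6371.0000*0.8211492)^2 + 2*6371.0000*15228.15 + 15228.15^2)
d = 16059.3641 km

16059.3641 km


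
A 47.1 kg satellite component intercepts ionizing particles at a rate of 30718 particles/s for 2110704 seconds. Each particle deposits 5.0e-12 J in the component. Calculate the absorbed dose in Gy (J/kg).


Total energy deposited = rate * time * E_per
  = 30718 * 2110704 * 5.0e-12 = 0.324183 J
Dose = E_total / mass = 0.324183 / 47.1
Dose = 0.006882867 Gy

0.0069 Gy


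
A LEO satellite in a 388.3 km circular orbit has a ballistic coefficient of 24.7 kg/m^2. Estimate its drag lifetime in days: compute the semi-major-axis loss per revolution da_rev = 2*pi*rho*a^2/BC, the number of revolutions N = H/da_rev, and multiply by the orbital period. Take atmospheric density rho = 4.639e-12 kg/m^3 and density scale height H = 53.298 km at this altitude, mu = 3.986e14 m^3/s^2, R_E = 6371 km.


a = R_E + alt = 6759.3000 km = 6.7593e+06 m
da_rev = 2*pi*rho*a^2/BC = 2*pi*4.639e-12*(6.7593e+06)^2/24.7 = 53.915139 m per revolution
N = H/da_rev = 53298.0000 m / 53.915139 m = 988.5535 revolutions
P = 2*pi*sqrt(a^3/mu) = 5530.4925 s
lifetime = N*P = 988.5535 * 5530.4925 = 5.4671877e+06 s = 63.2776 days

63.2776 days


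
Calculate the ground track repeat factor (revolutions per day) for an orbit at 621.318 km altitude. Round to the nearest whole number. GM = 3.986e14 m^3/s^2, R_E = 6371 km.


r = 6.992318e+06 m
T = 2*pi*sqrt(r^3/mu) = 5818.9279 s = 96.9821 min
revs/day = 1440 / 96.9821 = 14.8481
Rounded: 15 revolutions per day

15 revolutions per day


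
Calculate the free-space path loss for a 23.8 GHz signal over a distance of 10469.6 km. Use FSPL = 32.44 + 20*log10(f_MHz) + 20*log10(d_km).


f = 23.8 GHz = 23800.0000 MHz
d = 10469.6 km
FSPL = 32.44 + 20*log10(23800.0000) + 20*log10(10469.6)
FSPL = 32.44 + 87.5315 + 80.3986
FSPL = 200.3701 dB

200.3701 dB


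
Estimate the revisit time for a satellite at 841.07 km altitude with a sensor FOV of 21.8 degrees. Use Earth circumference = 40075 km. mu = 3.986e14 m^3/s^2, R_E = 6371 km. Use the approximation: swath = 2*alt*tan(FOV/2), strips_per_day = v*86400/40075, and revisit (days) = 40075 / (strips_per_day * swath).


swath = 2*841.07*tan(0.1902409) = 323.9291 km
v = sqrt(mu/r) = 7434.2760 m/s = 7.4343 km/s
strips/day = v*86400/40075 = 7.4343*86400/40075 = 16.0280
coverage/day = strips * swath = 16.0280 * 323.9291 = 5191.9304 km
revisit = 40075 / 5191.9304 = 7.7187 days

7.7187 days


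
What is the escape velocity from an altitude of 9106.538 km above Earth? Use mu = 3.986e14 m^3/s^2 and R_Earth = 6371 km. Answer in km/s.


r = 6371.0 + 9106.538 = 15477.5380 km = 1.5477538e+07 m
v_esc = sqrt(2*mu/r) = sqrt(2*3.986e14 / 1.5477538e+07)
v_esc = 7176.8308 m/s = 7.1768 km/s

7.1768 km/s


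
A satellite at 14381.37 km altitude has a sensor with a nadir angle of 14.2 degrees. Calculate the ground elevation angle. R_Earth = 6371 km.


r = R_E + alt = 20752.3700 km
Law of sines in the satellite / Earth-center / ground-point triangle:
  sin(nadir)/R_E = sin(90 + el)/r  =>  cos(el) = (r/R_E)*sin(nadir)
cos(el) = (20752.3700 / 6371.0000) * sin(14.2 deg) = 0.799044
el = arccos(0.799044) = 36.9611 deg
(Earth-central angle = 90 - nadir - el = 38.8389 deg)

36.9611 degrees


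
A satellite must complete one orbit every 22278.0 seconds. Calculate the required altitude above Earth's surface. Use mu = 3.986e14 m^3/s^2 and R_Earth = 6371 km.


T = 22278.0 s
r = (mu*T^2/(4*pi^2))^(1/3) = (3.986e14 * 22278.0^2 / (4*pi^2))^(1/3)
r = 1.7112363e+07 m = 17112.3631 km
alt = r - R_E = 17112.3631 - 6371 = 10741.3631 km

10741.3631 km


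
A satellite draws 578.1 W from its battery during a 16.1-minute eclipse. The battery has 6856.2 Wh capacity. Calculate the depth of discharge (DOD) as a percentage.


E_used = P * t / 60 = 578.1 * 16.1 / 60 = 155.1235 Wh
DOD = E_used / E_total * 100 = 155.1235 / 6856.2 * 100
DOD = 2.2625 %

2.2625 %


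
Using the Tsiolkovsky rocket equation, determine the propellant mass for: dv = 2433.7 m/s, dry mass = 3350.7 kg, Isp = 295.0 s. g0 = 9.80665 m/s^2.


ve = Isp * g0 = 295.0 * 9.80665 = 2892.961750 m/s
mass ratio = exp(dv/ve) = exp(2433.7/2892.961750) = 2.31926098
m_prop = m_dry * (mr - 1) = 3350.7 * (2.31926098 - 1)
m_prop = 4420.4478 kg

4420.4478 kg


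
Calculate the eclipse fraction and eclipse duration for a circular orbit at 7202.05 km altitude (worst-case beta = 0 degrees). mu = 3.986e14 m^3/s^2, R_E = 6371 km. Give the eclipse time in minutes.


r = 13573.0500 km
T = 262.2866 min
Eclipse fraction = arcsin(R_E/r)/pi = arcsin(6371.0000/13573.0500)/pi
= arcsin(0.469386)/pi = 0.1555247
Eclipse duration = 0.1555247 * 262.2866 = 40.7921 min

40.7921 minutes


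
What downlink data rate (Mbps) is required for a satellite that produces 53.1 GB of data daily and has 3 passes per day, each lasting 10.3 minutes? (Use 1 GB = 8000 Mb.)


total contact time = 3 * 10.3 * 60 = 1854.0000 s
data = 53.1 GB = 424800.0000 Mb
rate = 424800.0000 / 1854.0000 = 229.1262 Mbps

229.1262 Mbps


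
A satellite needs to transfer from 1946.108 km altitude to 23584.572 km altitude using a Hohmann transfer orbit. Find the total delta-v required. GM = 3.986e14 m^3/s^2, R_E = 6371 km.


r1 = 8317.1080 km = 8.317108e+06 m
r2 = 29955.5720 km = 2.9955572e+07 m
dv1 = sqrt(mu/r1)*(sqrt(2*r2/(r1+r2)) - 1) = 1738.6638 m/s
dv2 = sqrt(mu/r2)*(1 - sqrt(2*r1/(r1+r2))) = 1242.9480 m/s
total dv = |dv1| + |dv2| = 1738.6638 + 1242.9480 = 2981.6117 m/s = 2.9816 km/s

2.9816 km/s


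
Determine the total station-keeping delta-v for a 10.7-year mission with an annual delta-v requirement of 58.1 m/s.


dV = rate * years = 58.1 * 10.7
dV = 621.6700 m/s

621.6700 m/s


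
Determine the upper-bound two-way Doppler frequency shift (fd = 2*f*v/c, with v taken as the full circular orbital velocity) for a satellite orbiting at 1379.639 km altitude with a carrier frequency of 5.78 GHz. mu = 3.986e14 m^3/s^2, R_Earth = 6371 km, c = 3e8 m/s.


r = 7.750639e+06 m
v = sqrt(mu/r) = 7171.3331 m/s (worst-case radial velocity)
f = 5.78 GHz = 5.78e+09 Hz
fd = 2*f*v/c = 2*5.78e+09*7171.3331/3.0e+08
fd = 276335.3669 Hz

276335.3669 Hz


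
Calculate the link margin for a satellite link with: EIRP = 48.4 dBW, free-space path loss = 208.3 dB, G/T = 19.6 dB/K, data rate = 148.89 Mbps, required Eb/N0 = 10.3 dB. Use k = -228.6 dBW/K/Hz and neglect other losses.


C/N0 = EIRP - FSPL + G/T - k = 48.4 - 208.3 + 19.6 - (-228.6)
C/N0 = 88.3000 dB-Hz
R_b = 148.89 Mbps = 1.4889e+08 bps -> 10*log10(R_b) = 81.7287 dB-Hz
Eb/N0 = C/N0 - 10*log10(R_b) = 88.3000 - 81.7287 = 6.5713 dB
Margin = Eb/N0 - Eb/N0_req = 6.5713 - 10.3 = -3.7287 dB (negative margin: link does not close)

-3.7287 dB


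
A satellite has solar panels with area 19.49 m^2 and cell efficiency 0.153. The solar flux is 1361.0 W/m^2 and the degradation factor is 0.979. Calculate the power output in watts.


P = area * eta * S * degradation
P = 19.49 * 0.153 * 1361.0 * 0.979
P = 3973.2335 W

3973.2335 W


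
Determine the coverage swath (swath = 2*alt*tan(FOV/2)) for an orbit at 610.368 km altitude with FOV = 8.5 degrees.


FOV = 8.5 deg = 0.148353 rad
swath = 2 * alt * tan(FOV/2) = 2 * 610.368 * tan(0.07417649)
swath = 2 * 610.368 * 0.07431284
swath = 90.7164 km

90.7164 km


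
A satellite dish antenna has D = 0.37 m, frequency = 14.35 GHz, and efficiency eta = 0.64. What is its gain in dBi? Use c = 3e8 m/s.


lambda = c/f = 3e8 / 1.435e+10 = 0.02090592 m
G = eta*(pi*D/lambda)^2 = 0.64*(pi*0.37/0.02090592)^2
G = 1978.5383 (linear)
G = 10*log10(1978.5383) = 32.9634 dBi

32.9634 dBi


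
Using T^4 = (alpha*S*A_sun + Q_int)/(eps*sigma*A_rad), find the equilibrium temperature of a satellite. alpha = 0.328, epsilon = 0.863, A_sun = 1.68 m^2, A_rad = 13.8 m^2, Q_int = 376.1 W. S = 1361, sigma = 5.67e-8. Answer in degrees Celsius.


Numerator = alpha*S*A_sun + Q_int = 0.328*1361*1.68 + 376.1 = 1126.0654 W
Denominator = eps*sigma*A_rad = 0.863*5.67e-8*13.8 = 6.7526298e-07 W/K^4
T^4 = 1.6675954e+09 K^4
T = 202.0797 K = -71.0703 C

-71.0703 degrees Celsius


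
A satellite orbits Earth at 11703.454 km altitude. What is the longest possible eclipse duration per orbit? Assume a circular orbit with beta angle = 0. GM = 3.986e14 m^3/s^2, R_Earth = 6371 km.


r = 18074.4540 km
T = 403.0489 min
Eclipse fraction = arcsin(R_E/r)/pi = arcsin(6371.0000/18074.4540)/pi
= arcsin(0.3524864)/pi = 0.1146637
Eclipse duration = 0.1146637 * 403.0489 = 46.2151 min

46.2151 minutes


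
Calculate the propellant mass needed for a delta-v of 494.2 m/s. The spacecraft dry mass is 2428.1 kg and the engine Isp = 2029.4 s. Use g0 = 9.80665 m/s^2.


ve = Isp * g0 = 2029.4 * 9.80665 = 19901.615510 m/s
mass ratio = exp(dv/ve) = exp(494.2/19901.615510) = 1.02514304
m_prop = m_dry * (mr - 1) = 2428.1 * (1.02514304 - 1)
m_prop = 61.0498 kg

61.0498 kg


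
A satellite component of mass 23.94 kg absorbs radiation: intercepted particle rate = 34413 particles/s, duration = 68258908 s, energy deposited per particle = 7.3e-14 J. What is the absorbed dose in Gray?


Total energy deposited = rate * time * E_per
  = 34413 * 68258908 * 7.3e-14 = 0.1714765 J
Dose = E_total / mass = 0.1714765 / 23.94
Dose = 0.007162763 Gy

0.0072 Gy


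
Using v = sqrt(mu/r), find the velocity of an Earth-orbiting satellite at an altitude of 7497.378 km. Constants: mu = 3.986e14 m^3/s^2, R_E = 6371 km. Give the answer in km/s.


r = R_E + alt = 6371.0 + 7497.378 = 13868.3780 km = 1.3868378e+07 m
v = sqrt(mu/r) = sqrt(3.986e14 / 1.3868378e+07) = 5361.1235 m/s = 5.3611 km/s

5.3611 km/s


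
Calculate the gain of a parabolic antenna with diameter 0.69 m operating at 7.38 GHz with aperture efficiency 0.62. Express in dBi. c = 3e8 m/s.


lambda = c/f = 3e8 / 7.38e+09 = 0.04065041 m
G = eta*(pi*D/lambda)^2 = 0.62*(pi*0.69/0.04065041)^2
G = 1763.0305 (linear)
G = 10*log10(1763.0305) = 32.4626 dBi

32.4626 dBi


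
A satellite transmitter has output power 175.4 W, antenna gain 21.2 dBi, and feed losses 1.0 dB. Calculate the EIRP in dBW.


Pt = 175.4 W = 22.4403 dBW
EIRP = Pt_dBW + Gt - losses = 22.4403 + 21.2 - 1.0 = 42.6403 dBW

42.6403 dBW


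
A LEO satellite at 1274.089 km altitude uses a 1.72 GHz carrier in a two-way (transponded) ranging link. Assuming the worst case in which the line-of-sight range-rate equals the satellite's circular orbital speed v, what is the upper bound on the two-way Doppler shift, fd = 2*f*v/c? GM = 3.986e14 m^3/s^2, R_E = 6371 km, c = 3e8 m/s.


r = 7.645089e+06 m
v = sqrt(mu/r) = 7220.6680 m/s (worst-case radial velocity)
f = 1.72 GHz = 1.72e+09 Hz
fd = 2*f*v/c = 2*1.72e+09*7220.6680/3.0e+08
fd = 82796.9926 Hz

82796.9926 Hz


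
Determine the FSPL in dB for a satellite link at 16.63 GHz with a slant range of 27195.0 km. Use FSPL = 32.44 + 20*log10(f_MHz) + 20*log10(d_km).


f = 16.63 GHz = 16630.0000 MHz
d = 27195.0 km
FSPL = 32.44 + 20*log10(16630.0000) + 20*log10(27195.0)
FSPL = 32.44 + 84.4178 + 88.6898
FSPL = 205.5476 dB

205.5476 dB


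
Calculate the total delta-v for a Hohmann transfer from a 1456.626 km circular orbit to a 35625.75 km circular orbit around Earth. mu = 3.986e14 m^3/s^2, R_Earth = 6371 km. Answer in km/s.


r1 = 7827.6260 km = 7.827626e+06 m
r2 = 41996.7500 km = 4.199675e+07 m
dv1 = sqrt(mu/r1)*(sqrt(2*r2/(r1+r2)) - 1) = 2129.2355 m/s
dv2 = sqrt(mu/r2)*(1 - sqrt(2*r1/(r1+r2))) = 1353.8701 m/s
total dv = |dv1| + |dv2| = 2129.2355 + 1353.8701 = 3483.1056 m/s = 3.4831 km/s

3.4831 km/s


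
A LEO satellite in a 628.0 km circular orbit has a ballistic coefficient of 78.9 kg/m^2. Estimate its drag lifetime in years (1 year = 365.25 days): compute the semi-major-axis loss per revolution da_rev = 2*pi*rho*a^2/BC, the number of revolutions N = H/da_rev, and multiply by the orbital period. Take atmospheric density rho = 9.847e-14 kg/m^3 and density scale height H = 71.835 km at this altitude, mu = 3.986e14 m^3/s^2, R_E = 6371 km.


a = R_E + alt = 6999.0000 km = 6.999e+06 m
da_rev = 2*pi*rho*a^2/BC = 2*pi*9.847e-14*(6.999e+06)^2/78.9 = 0.384130499 m per revolution
N = H/da_rev = 71835.0000 m / 0.384130499 m = 187006.7601 revolutions
P = 2*pi*sqrt(a^3/mu) = 5827.2709 s
lifetime = N*P = 187006.7601 * 5827.2709 = 1.0897391e+09 s = 12612.7206 days
years = 12612.7206 / 365.25 = 34.5317 years

34.5317 years


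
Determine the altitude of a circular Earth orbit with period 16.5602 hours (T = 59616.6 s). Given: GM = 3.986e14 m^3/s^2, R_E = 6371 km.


T = 59616.6 s
r = (mu*T^2/(4*pi^2))^(1/3) = (3.986e14 * 59616.6^2 / (4*pi^2))^(1/3)
r = 3.2984051e+07 m = 32984.0506 km
alt = r - R_E = 32984.0506 - 6371 = 26613.0506 km

26613.0506 km


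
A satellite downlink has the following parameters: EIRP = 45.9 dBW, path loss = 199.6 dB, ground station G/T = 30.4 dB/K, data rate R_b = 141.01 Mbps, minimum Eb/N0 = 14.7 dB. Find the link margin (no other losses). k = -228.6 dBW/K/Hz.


C/N0 = EIRP - FSPL + G/T - k = 45.9 - 199.6 + 30.4 - (-228.6)
C/N0 = 105.3000 dB-Hz
R_b = 141.01 Mbps = 1.4101e+08 bps -> 10*log10(R_b) = 81.4925 dB-Hz
Eb/N0 = C/N0 - 10*log10(R_b) = 105.3000 - 81.4925 = 23.8075 dB
Margin = Eb/N0 - Eb/N0_req = 23.8075 - 14.7 = 9.1075 dB (link closes)

9.1075 dB


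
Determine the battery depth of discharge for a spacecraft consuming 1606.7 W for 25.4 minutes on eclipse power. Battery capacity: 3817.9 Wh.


E_used = P * t / 60 = 1606.7 * 25.4 / 60 = 680.1697 Wh
DOD = E_used / E_total * 100 = 680.1697 / 3817.9 * 100
DOD = 17.8153 %

17.8153 %


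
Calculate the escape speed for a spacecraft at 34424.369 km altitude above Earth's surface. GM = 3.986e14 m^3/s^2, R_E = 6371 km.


r = 6371.0 + 34424.369 = 40795.3690 km = 4.0795369e+07 m
v_esc = sqrt(2*mu/r) = sqrt(2*3.986e14 / 4.0795369e+07)
v_esc = 4420.5694 m/s = 4.4206 km/s

4.4206 km/s


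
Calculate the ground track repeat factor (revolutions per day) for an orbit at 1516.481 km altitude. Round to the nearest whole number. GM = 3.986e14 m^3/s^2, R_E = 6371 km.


r = 7.887481e+06 m
T = 2*pi*sqrt(r^3/mu) = 6971.3793 s = 116.1897 min
revs/day = 1440 / 116.1897 = 12.3935
Rounded: 12 revolutions per day

12 revolutions per day


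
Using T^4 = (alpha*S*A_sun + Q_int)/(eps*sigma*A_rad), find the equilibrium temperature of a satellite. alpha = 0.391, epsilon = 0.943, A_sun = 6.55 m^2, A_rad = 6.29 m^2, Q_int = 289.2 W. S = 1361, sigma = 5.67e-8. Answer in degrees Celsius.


Numerator = alpha*S*A_sun + Q_int = 0.391*1361*6.55 + 289.2 = 3774.7891 W
Denominator = eps*sigma*A_rad = 0.943*5.67e-8*6.29 = 3.3631435e-07 W/K^4
T^4 = 1.122399e+10 K^4
T = 325.4894 K = 52.3394 C

52.3394 degrees Celsius


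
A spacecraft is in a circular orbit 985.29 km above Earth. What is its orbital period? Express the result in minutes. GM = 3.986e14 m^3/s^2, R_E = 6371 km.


r = 7356.2900 km = 7.35629e+06 m
T = 2*pi*sqrt(r^3/mu) = 2*pi*sqrt(3.9808565e+20 / 3.986e14)
T = 6279.1301 s = 104.6522 min

104.6522 minutes


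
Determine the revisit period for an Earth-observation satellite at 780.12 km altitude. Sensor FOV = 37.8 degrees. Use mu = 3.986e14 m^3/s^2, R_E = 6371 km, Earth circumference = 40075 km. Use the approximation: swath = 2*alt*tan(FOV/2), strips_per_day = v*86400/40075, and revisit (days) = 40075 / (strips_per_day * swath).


swath = 2*780.12*tan(0.3298672) = 534.1896 km
v = sqrt(mu/r) = 7465.8905 m/s = 7.4659 km/s
strips/day = v*86400/40075 = 7.4659*86400/40075 = 16.0961
coverage/day = strips * swath = 16.0961 * 534.1896 = 8598.3915 km
revisit = 40075 / 8598.3915 = 4.6608 days

4.6608 days
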